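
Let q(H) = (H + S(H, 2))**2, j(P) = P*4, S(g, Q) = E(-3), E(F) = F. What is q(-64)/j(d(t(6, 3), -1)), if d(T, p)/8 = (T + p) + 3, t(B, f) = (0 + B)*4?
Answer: 4489/832 ≈ 5.3954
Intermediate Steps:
S(g, Q) = -3
t(B, f) = 4*B (t(B, f) = B*4 = 4*B)
d(T, p) = 24 + 8*T + 8*p (d(T, p) = 8*((T + p) + 3) = 8*(3 + T + p) = 24 + 8*T + 8*p)
j(P) = 4*P
q(H) = (-3 + H)**2 (q(H) = (H - 3)**2 = (-3 + H)**2)
q(-64)/j(d(t(6, 3), -1)) = (-3 - 64)**2/((4*(24 + 8*(4*6) + 8*(-1)))) = (-67)**2/((4*(24 + 8*24 - 8))) = 4489/((4*(24 + 192 - 8))) = 4489/((4*208)) = 4489/832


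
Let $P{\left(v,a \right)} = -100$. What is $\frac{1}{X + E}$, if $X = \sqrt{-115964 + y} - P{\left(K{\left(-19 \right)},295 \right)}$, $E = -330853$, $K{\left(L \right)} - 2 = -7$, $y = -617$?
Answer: $- \frac{330753}{109397663590} - \frac{i \sqrt{116581}}{109397663590} \approx -3.0234 \cdot 10^{-6} - 3.1211 \cdot 10^{-9} i$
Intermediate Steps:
$K{\left(L \right)} = -5$ ($K{\left(L \right)} = 2 - 7 = -5$)
$X = 100 + i \sqrt{116581}$ ($X = \sqrt{-115964 - 617} - -100 = \sqrt{-116581} + 100 = i \sqrt{116581} + 100 = 100 + i \sqrt{116581} \approx 100.0 + 341.44 i$)
$\frac{1}{X + E} = \frac{1}{\left(100 + i \sqrt{116581}\right) - 330853} = \frac{1}{-330753 + i \sqrt{116581}}$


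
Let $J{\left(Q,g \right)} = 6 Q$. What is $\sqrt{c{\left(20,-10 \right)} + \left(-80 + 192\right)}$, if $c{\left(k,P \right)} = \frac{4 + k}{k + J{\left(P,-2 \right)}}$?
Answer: $\frac{\sqrt{2785}}{5} \approx 10.555$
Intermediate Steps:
$c{\left(k,P \right)} = \frac{4 + k}{k + 6 P}$
$\sqrt{c{\left(20,-10 \right)} + \left(-80 + 192\right)} = \sqrt{\frac{4 + 20}{20 + 6 \left(-10\right)} + \left(-80 + 192\right)} = \sqrt{\frac{1}{20 - 60} \cdot 24 + 112} = \sqrt{\frac{1}{-40} \cdot 24 + 112} = \sqrt{\left(- \frac{1}{40}\right) 24 + 112} = \sqrt{- \frac{3}{5} + 112} = \sqrt{\frac{557}{5}} = \frac{\sqrt{2785}}{5}$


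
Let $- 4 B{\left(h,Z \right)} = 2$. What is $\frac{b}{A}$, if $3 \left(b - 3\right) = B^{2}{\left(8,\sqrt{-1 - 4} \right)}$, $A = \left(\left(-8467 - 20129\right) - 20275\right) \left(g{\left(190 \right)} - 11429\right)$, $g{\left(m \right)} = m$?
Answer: $\frac{37}{6591134028} \approx 5.6136 \cdot 10^{-9}$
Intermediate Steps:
$B{\left(h,Z \right)} = - \frac{1}{2}$ ($B{\left(h,Z \right)} = \left(- \frac{1}{4}\right) 2 = - \frac{1}{2}$)
$A = 549261169$ ($A = \left(\left(-8467 - 20129\right) - 20275\right) \left(190 - 11429\right) = \left(-28596 - 20275\right) \left(-11239\right) = \left(-48871\right) \left(-11239\right) = 549261169$)
$b = \frac{37}{12}$ ($b = 3 + \frac{\left(- \frac{1}{2}\right)^{2}}{3} = 3 + \frac{1}{3} \cdot \frac{1}{4} = 3 + \frac{1}{12} = \frac{37}{12} \approx 3.0833$)
$\frac{b}{A} = \frac{37}{12 \cdot 549261169} = \frac{37}{12} \cdot \frac{1}{549261169} = \frac{37}{6591134028}$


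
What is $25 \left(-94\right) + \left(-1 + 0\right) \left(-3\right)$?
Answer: $-2347$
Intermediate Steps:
$25 \left(-94\right) + \left(-1 + 0\right) \left(-3\right) = -2350 - -3 = -2350 + 3 = -2347$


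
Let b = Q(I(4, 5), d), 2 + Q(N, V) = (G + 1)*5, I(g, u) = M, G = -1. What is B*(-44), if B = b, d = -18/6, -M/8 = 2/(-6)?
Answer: 88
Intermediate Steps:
M = 8/3 (M = -16/(-6) = -16*(-1)/6 = -8*(-⅓) = 8/3 ≈ 2.6667)
d = -3 (d = -18*⅙ = -3)
I(g, u) = 8/3
Q(N, V) = -2 (Q(N, V) = -2 + (-1 + 1)*5 = -2 + 0*5 = -2 + 0 = -2)
b = -2
B = -2
B*(-44) = -2*(-44) = 88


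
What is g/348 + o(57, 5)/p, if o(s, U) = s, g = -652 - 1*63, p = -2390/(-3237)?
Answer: 31250141/415860 ≈ 75.146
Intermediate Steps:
p = 2390/3237 (p = -2390*(-1/3237) = 2390/3237 ≈ 0.73834)
g = -715 (g = -652 - 63 = -715)
g/348 + o(57, 5)/p = -715/348 + 57/(2390/3237) = -715*1/348 + 57*(3237/2390) = -715/348 + 184509/2390 = 31250141/415860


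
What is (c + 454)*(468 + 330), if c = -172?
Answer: 225036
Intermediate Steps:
(c + 454)*(468 + 330) = (-172 + 454)*(468 + 330) = 282*798 = 225036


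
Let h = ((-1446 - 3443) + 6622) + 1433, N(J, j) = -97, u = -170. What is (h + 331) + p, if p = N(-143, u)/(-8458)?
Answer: 29577723/8458 ≈ 3497.0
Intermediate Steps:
p = 97/8458 (p = -97/(-8458) = -97*(-1/8458) = 97/8458 ≈ 0.011468)
h = 3166 (h = (-4889 + 6622) + 1433 = 1733 + 1433 = 3166)
(h + 331) + p = (3166 + 331) + 97/8458 = 3497 + 97/8458 = 29577723/8458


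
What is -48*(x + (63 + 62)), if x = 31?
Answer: -7488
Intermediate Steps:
-48*(x + (63 + 62)) = -48*(31 + (63 + 62)) = -48*(31 + 125) = -48*156 = -7488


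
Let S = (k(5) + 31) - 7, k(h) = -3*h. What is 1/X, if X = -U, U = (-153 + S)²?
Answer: -1/20736 ≈ -4.8225e-5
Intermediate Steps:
S = 9 (S = (-3*5 + 31) - 7 = (-15 + 31) - 7 = 16 - 7 = 9)
U = 20736 (U = (-153 + 9)² = (-144)² = 20736)
X = -20736 (X = -1*20736 = -20736)
1/X = 1/(-20736) = -1/20736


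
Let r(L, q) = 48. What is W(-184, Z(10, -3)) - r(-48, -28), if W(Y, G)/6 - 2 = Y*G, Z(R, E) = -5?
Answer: 5484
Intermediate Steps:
W(Y, G) = 12 + 6*G*Y (W(Y, G) = 12 + 6*(Y*G) = 12 + 6*(G*Y) = 12 + 6*G*Y)
W(-184, Z(10, -3)) - r(-48, -28) = (12 + 6*(-5)*(-184)) - 1*48 = (12 + 5520) - 48 = 5532 - 48 = 5484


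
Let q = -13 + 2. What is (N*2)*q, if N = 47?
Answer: -1034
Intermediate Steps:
q = -11
(N*2)*q = (47*2)*(-11) = 94*(-11) = -1034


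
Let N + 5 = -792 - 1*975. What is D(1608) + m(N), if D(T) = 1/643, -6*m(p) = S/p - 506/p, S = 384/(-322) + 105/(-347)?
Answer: -17636506589/381927817992 ≈ -0.046178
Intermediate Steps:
S = -83529/55867 (S = 384*(-1/322) + 105*(-1/347) = -192/161 - 105/347 = -83529/55867 ≈ -1.4951)
N = -1772 (N = -5 + (-792 - 1*975) = -5 + (-792 - 975) = -5 - 1767 = -1772)
m(p) = 28352231/(335202*p) (m(p) = -(-83529/(55867*p) - 506/p)/6 = -(-28352231)/(335202*p) = 28352231/(335202*p))
D(T) = 1/643
D(1608) + m(N) = 1/643 + (28352231/335202)/(-1772) = 1/643 + (28352231/335202)*(-1/1772) = 1/643 - 28352231/593977944 = -17636506589/381927817992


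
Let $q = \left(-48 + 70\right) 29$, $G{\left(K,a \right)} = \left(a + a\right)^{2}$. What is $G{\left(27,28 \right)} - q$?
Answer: $2498$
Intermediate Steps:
$G{\left(K,a \right)} = 4 a^{2}$ ($G{\left(K,a \right)} = \left(2 a\right)^{2} = 4 a^{2}$)
$q = 638$ ($q = 22 \cdot 29 = 638$)
$G{\left(27,28 \right)} - q = 4 \cdot 28^{2} - 638 = 4 \cdot 784 - 638 = 3136 - 638 = 2498$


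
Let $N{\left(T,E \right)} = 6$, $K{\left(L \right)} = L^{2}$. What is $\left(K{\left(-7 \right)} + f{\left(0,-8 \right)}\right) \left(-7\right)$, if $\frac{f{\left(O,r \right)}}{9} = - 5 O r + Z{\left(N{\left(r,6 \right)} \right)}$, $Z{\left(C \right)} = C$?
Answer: $-721$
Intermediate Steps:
$f{\left(O,r \right)} = 54 - 45 O r$ ($f{\left(O,r \right)} = 9 \left(- 5 O r + 6\right) = 9 \left(6 - 5 O r\right) = 54 - 45 O r$)
$\left(K{\left(-7 \right)} + f{\left(0,-8 \right)}\right) \left(-7\right) = \left(\left(-7\right)^{2} + \left(54 - 0 \left(-8\right)\right)\right) \left(-7\right) = \left(49 + \left(54 + 0\right)\right) \left(-7\right) = \left(49 + 54\right) \left(-7\right) = 103 \left(-7\right) = -721$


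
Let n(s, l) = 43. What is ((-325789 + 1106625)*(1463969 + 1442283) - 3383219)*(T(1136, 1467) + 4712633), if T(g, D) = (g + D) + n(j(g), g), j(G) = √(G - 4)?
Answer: 10700395853763058387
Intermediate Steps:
j(G) = √(-4 + G)
T(g, D) = 43 + D + g (T(g, D) = (g + D) + 43 = (D + g) + 43 = 43 + D + g)
((-325789 + 1106625)*(1463969 + 1442283) - 3383219)*(T(1136, 1467) + 4712633) = ((-325789 + 1106625)*(1463969 + 1442283) - 3383219)*((43 + 1467 + 1136) + 4712633) = (780836*2906252 - 3383219)*(2646 + 4712633) = (2269306186672 - 3383219)*4715279 = 2269302803453*4715279 = 10700395853763058387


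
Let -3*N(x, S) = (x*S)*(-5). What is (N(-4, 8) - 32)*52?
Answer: -13312/3 ≈ -4437.3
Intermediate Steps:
N(x, S) = 5*S*x/3 (N(x, S) = -x*S*(-5)/3 = -S*x*(-5)/3 = -(-5)*S*x/3 = 5*S*x/3)
(N(-4, 8) - 32)*52 = ((5/3)*8*(-4) - 32)*52 = (-160/3 - 32)*52 = -256/3*52 = -13312/3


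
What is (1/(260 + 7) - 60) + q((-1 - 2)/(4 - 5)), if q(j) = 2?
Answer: -15485/267 ≈ -57.996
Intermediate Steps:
(1/(260 + 7) - 60) + q((-1 - 2)/(4 - 5)) = (1/(260 + 7) - 60) + 2 = (1/267 - 60) + 2 = -16019/267 + 2 = -15485/267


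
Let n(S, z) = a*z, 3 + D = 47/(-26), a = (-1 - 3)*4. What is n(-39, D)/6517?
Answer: 1000/84721 ≈ 0.011803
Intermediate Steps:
a = -16 (a = -4*4 = -16)
D = -125/26 (D = -3 + 47/(-26) = -3 + 47*(-1/26) = -3 - 47/26 = -125/26 ≈ -4.8077)
n(S, z) = -16*z
n(-39, D)/6517 = -16*(-125/26)/6517 = (1000/13)*(1/6517) = 1000/84721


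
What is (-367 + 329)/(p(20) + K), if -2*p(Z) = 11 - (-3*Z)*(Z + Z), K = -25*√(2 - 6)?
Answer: 183236/5822921 - 7600*I/5822921 ≈ 0.031468 - 0.0013052*I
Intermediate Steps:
K = -50*I ≈ -50.0*I
p(Z) = -11/2 - 3*Z² (p(Z) = -(11 - (-3*Z)*(Z + Z))/2 = -(11 - (-3*Z)*2*Z)/2 = -(11 - (-6)*Z²)/2 = -(11 + 6*Z²)/2 = -11/2 - 3*Z²)
(-367 + 329)/(p(20) + K) = (-367 + 329)/((-11/2 - 3*20²) - 50*I) = -38/((-11/2 - 3*400) - 50*I) = -38/((-11/2 - 1200) - 50*I) = -38*4*(-2411/2 + 50*I)/5822921 = -152*(-2411/2 + 50*I)/5822921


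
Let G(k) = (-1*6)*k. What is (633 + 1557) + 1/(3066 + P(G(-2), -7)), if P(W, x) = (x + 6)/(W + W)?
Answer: 161146794/73583 ≈ 2190.0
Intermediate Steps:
G(k) = -6*k
P(W, x) = (6 + x)/(2*W) (P(W, x) = (6 + x)/((2*W)) = (6 + x)*(1/(2*W)) = (6 + x)/(2*W))
(633 + 1557) + 1/(3066 + P(G(-2), -7)) = (633 + 1557) + 1/(3066 + (6 - 7)/(2*((-6*(-2))))) = 2190 + 1/(3066 + (½)*(-1)/12) = 2190 + 1/(3066 + (½)*(1/12)*(-1)) = 2190 + 1/(3066 - 1/24) = 2190 + 1/(73583/24) = 2190 + 24/73583 = 161146794/73583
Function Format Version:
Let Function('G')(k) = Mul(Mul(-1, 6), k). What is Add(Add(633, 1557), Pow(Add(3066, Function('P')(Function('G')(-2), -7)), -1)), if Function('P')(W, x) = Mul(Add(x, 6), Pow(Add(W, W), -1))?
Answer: Rational(161146794, 73583) ≈ 2190.0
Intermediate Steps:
Function('G')(k) = Mul(-6, k)
Function('P')(W, x) = Mul(Rational(1, 2), Pow(W, -1), Add(6, x)) (Function('P')(W, x) = Mul(Add(6, x), Pow(Mul(2, W), -1)) = Mul(Add(6, x), Mul(Rational(1, 2), Pow(W, -1))) = Mul(Rational(1, 2), Pow(W, -1), Add(6, x)))
Add(Add(633, 1557), Pow(Add(3066, Function('P')(Function('G')(-2), -7)), -1)) = Add(Add(633, 1557), Pow(Add(3066, Mul(Rational(1, 2), Pow(Mul(-6, -2), -1), Add(6, -7))), -1)) = Add(2190, Pow(Add(3066, Mul(Rational(1, 2), Pow(12, -1), -1)), -1)) = Add(2190, Pow(Add(3066, Mul(Rational(1, 2), Rational(1, 12), -1)), -1)) = Add(2190, Pow(Add(3066, Rational(-1, 24)), -1)) = Add(2190, Pow(Rational(73583, 24), -1)) = Add(2190, Rational(24, 73583)) = Rational(161146794, 73583)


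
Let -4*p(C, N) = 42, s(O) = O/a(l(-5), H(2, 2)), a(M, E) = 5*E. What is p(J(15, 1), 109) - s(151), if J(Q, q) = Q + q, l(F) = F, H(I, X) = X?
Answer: -128/5 ≈ -25.600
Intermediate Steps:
s(O) = O/10 (s(O) = O/((5*2)) = O/10)
p(C, N) = -21/2 (p(C, N) = -1/4*42 = -21/2)
p(J(15, 1), 109) - s(151) = -21/2 - 151/10 = -128/5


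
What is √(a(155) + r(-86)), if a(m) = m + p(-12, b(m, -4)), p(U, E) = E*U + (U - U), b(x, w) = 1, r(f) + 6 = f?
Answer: √51 ≈ 7.1414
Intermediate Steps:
r(f) = -6 + f
p(U, E) = E*U (p(U, E) = E*U + 0 = E*U)
a(m) = -12 + m (a(m) = m + 1*(-12) = m - 12 = -12 + m)
√(a(155) + r(-86)) = √((-12 + 155) + (-6 - 86)) = √(143 - 92) = √51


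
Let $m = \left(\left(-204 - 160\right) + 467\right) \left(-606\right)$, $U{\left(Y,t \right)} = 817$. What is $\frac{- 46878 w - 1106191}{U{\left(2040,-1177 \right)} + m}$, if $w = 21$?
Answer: $\frac{2090629}{61601} \approx 33.938$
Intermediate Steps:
$m = -62418$ ($m = \left(\left(-204 - 160\right) + 467\right) \left(-606\right) = \left(-364 + 467\right) \left(-606\right) = 103 \left(-606\right) = -62418$)
$\frac{- 46878 w - 1106191}{U{\left(2040,-1177 \right)} + m} = \frac{\left(-46878\right) 21 - 1106191}{817 - 62418} = \frac{-984438 - 1106191}{-61601} = \left(-2090629\right) \left(- \frac{1}{61601}\right) = \frac{2090629}{61601}$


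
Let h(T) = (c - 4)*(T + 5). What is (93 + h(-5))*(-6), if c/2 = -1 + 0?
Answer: -558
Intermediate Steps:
c = -2 (c = 2*(-1 + 0) = 2*(-1) = -2)
h(T) = -30 - 6*T (h(T) = (-2 - 4)*(T + 5) = -6*(5 + T) = -30 - 6*T)
(93 + h(-5))*(-6) = (93 + (-30 - 6*(-5)))*(-6) = (93 + (-30 + 30))*(-6) = (93 + 0)*(-6) = 93*(-6) = -558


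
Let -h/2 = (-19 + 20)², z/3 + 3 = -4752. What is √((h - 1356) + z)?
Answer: I*√15623 ≈ 124.99*I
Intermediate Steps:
z = -14265 (z = -9 + 3*(-4752) = -9 - 14256 = -14265)
h = -2 (h = -2*(-19 + 20)² = -2*1² = -2*1 = -2)
√((h - 1356) + z) = √((-2 - 1356) - 14265) = √(-1358 - 14265) = √(-15623) = I*√15623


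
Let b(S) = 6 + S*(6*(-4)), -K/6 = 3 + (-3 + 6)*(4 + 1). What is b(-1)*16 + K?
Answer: 372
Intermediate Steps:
K = -108 (K = -6*(3 + (-3 + 6)*(4 + 1)) = -6*(3 + 3*5) = -6*(3 + 15) = -6*18 = -108)
b(S) = 6 - 24*S (b(S) = 6 + S*(-24) = 6 - 24*S)
b(-1)*16 + K = (6 - 24*(-1))*16 - 108 = (6 + 24)*16 - 108 = 30*16 - 108 = 480 - 108 = 372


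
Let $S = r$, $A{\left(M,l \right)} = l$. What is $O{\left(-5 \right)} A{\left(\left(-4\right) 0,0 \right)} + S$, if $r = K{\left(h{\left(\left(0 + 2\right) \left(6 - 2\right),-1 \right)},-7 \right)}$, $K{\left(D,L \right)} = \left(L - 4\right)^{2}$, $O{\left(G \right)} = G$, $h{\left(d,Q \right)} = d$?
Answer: $121$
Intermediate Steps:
$K{\left(D,L \right)} = \left(-4 + L\right)^{2}$
$r = 121$ ($r = \left(-4 - 7\right)^{2} = \left(-11\right)^{2} = 121$)
$S = 121$
$O{\left(-5 \right)} A{\left(\left(-4\right) 0,0 \right)} + S = \left(-5\right) 0 + 121 = 0 + 121 = 121$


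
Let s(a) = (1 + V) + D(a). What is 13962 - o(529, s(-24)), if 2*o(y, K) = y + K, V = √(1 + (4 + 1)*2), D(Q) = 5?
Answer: 27389/2 - √11/2 ≈ 13693.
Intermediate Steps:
V = √11 (V = √(1 + 5*2) = √(1 + 10) = √11 ≈ 3.3166)
s(a) = 6 + √11 (s(a) = (1 + √11) + 5 = 6 + √11)
o(y, K) = K/2 + y/2 (o(y, K) = (y + K)/2 = (K + y)/2 = K/2 + y/2)
13962 - o(529, s(-24)) = 13962 - ((6 + √11)/2 + (½)*529) = 13962 - ((3 + √11/2) + 529/2) = 13962 - (535/2 + √11/2) = 13962 + (-535/2 - √11/2) = 27389/2 - √11/2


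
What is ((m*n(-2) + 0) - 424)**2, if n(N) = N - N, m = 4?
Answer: 179776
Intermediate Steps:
n(N) = 0
((m*n(-2) + 0) - 424)**2 = ((4*0 + 0) - 424)**2 = ((0 + 0) - 424)**2 = (0 - 424)**2 = (-424)**2 = 179776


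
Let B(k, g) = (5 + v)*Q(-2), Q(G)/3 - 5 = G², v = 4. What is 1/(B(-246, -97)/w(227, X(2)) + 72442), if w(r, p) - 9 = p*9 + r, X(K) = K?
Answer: 254/18400511 ≈ 1.3804e-5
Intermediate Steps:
Q(G) = 15 + 3*G²
w(r, p) = 9 + r + 9*p (w(r, p) = 9 + (p*9 + r) = 9 + (9*p + r) = 9 + (r + 9*p) = 9 + r + 9*p)
B(k, g) = 243 (B(k, g) = (5 + 4)*(15 + 3*(-2)²) = 9*(15 + 3*4) = 9*(15 + 12) = 9*27 = 243)
1/(B(-246, -97)/w(227, X(2)) + 72442) = 1/(243/(9 + 227 + 9*2) + 72442) = 1/(243/(9 + 227 + 18) + 72442) = 1/(243/254 + 72442) = 1/(18400511/254) = 254/18400511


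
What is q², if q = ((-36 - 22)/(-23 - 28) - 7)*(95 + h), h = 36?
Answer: 1534210561/2601 ≈ 5.8985e+5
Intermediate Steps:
q = -39169/51 (q = ((-36 - 22)/(-23 - 28) - 7)*(95 + 36) = (-58/(-51) - 7)*131 = (-58*(-1/51) - 7)*131 = (58/51 - 7)*131 = -299/51*131 = -39169/51 ≈ -768.02)
q² = (-39169/51)² = 1534210561/2601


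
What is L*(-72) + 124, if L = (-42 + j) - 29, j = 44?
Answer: 2068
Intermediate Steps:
L = -27 (L = (-42 + 44) - 29 = 2 - 29 = -27)
L*(-72) + 124 = -27*(-72) + 124 = 1944 + 124 = 2068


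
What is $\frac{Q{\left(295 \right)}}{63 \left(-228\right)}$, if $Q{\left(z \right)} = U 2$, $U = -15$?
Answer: $\frac{5}{2394} \approx 0.0020886$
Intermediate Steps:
$Q{\left(z \right)} = -30$ ($Q{\left(z \right)} = \left(-15\right) 2 = -30$)
$\frac{Q{\left(295 \right)}}{63 \left(-228\right)} = - \frac{30}{63 \left(-228\right)} = - \frac{30}{-14364} = \left(-30\right) \left(- \frac{1}{14364}\right) = \frac{5}{2394}$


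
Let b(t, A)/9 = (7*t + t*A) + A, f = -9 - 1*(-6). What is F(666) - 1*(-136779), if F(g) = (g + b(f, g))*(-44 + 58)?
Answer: -24375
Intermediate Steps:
f = -3 (f = -9 + 6 = -3)
b(t, A) = 9*A + 63*t + 9*A*t (b(t, A) = 9*((7*t + t*A) + A) = 9*((7*t + A*t) + A) = 9*(A + 7*t + A*t) = 9*A + 63*t + 9*A*t)
F(g) = -2646 - 238*g (F(g) = (g + (9*g + 63*(-3) + 9*g*(-3)))*(-44 + 58) = (g + (9*g - 189 - 27*g))*14 = (g + (-189 - 18*g))*14 = (-189 - 17*g)*14 = -2646 - 238*g)
F(666) - 1*(-136779) = (-2646 - 238*666) - 1*(-136779) = (-2646 - 158508) + 136779 = -161154 + 136779 = -24375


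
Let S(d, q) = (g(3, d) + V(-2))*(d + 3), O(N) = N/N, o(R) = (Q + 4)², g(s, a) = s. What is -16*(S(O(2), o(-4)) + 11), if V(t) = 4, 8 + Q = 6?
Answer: -624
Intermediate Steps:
Q = -2 (Q = -8 + 6 = -2)
o(R) = 4 (o(R) = (-2 + 4)² = 2² = 4)
O(N) = 1
S(d, q) = 21 + 7*d (S(d, q) = (3 + 4)*(d + 3) = 7*(3 + d) = 21 + 7*d)
-16*(S(O(2), o(-4)) + 11) = -16*((21 + 7*1) + 11) = -16*((21 + 7) + 11) = -16*(28 + 11) = -16*39 = -624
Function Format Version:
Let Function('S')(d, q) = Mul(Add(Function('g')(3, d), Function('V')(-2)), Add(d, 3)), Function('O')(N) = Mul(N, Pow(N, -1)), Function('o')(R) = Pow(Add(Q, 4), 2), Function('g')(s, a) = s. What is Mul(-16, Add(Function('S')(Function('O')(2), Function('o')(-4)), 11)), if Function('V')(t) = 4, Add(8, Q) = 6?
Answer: -624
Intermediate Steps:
Q = -2 (Q = Add(-8, 6) = -2)
Function('o')(R) = 4 (Function('o')(R) = Pow(Add(-2, 4), 2) = Pow(2, 2) = 4)
Function('O')(N) = 1
Function('S')(d, q) = Add(21, Mul(7, d)) (Function('S')(d, q) = Mul(Add(3, 4), Add(d, 3)) = Mul(7, Add(3, d)) = Add(21, Mul(7, d)))
Mul(-16, Add(Function('S')(Function('O')(2), Function('o')(-4)), 11)) = Mul(-16, Add(Add(21, Mul(7, 1)), 11)) = Mul(-16, Add(Add(21, 7), 11)) = Mul(-16, Add(28, 11)) = Mul(-16, 39) = -624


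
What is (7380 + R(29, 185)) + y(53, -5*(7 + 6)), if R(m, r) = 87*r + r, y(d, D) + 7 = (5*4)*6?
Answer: 23773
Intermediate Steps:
y(d, D) = 113 (y(d, D) = -7 + (5*4)*6 = -7 + 20*6 = -7 + 120 = 113)
R(m, r) = 88*r
(7380 + R(29, 185)) + y(53, -5*(7 + 6)) = (7380 + 88*185) + 113 = (7380 + 16280) + 113 = 23660 + 113 = 23773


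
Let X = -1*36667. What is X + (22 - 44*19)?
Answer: -37481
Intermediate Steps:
X = -36667
X + (22 - 44*19) = -36667 + (22 - 44*19) = -36667 + (22 - 836) = -36667 - 814 = -37481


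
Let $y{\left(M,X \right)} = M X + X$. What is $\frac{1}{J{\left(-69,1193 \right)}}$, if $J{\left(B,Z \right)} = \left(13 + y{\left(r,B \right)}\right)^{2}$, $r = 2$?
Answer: $\frac{1}{37636} \approx 2.657 \cdot 10^{-5}$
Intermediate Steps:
$y{\left(M,X \right)} = X + M X$
$J{\left(B,Z \right)} = \left(13 + 3 B\right)^{2}$ ($J{\left(B,Z \right)} = \left(13 + B \left(1 + 2\right)\right)^{2} = \left(13 + B 3\right)^{2} = \left(13 + 3 B\right)^{2}$)
$\frac{1}{J{\left(-69,1193 \right)}} = \frac{1}{\left(13 + 3 \left(-69\right)\right)^{2}} = \frac{1}{\left(13 - 207\right)^{2}} = \frac{1}{\left(-194\right)^{2}} = \frac{1}{37636}$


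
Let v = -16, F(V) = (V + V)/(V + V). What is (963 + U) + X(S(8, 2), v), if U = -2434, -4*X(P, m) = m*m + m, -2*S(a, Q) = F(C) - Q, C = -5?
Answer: -1531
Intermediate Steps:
F(V) = 1 (F(V) = (2*V)/((2*V)) = (2*V)*(1/(2*V)) = 1)
S(a, Q) = -½ + Q/2 (S(a, Q) = -(1 - Q)/2 = -½ + Q/2)
X(P, m) = -m/4 - m²/4 (X(P, m) = -(m*m + m)/4 = -(m² + m)/4 = -(m + m²)/4 = -m/4 - m²/4)
(963 + U) + X(S(8, 2), v) = (963 - 2434) - ¼*(-16)*(1 - 16) = -1471 - ¼*(-16)*(-15) = -1471 - 60 = -1531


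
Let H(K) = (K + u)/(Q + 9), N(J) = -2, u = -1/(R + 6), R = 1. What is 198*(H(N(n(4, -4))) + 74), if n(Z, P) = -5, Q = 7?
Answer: 819027/56 ≈ 14625.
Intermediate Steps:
u = -1/7 (u = -1/(1 + 6) = -1/7 ≈ -0.14286)
H(K) = -1/112 + K/16 (H(K) = (K - 1/7)/(7 + 9) = (-1/7 + K)/16 = (-1/7 + K)*(1/16) = -1/112 + K/16)
198*(H(N(n(4, -4))) + 74) = 198*((-1/112 + (1/16)*(-2)) + 74) = 198*((-1/112 - 1/8) + 74) = 198*(-15/112 + 74) = 198*(8273/112) = 819027/56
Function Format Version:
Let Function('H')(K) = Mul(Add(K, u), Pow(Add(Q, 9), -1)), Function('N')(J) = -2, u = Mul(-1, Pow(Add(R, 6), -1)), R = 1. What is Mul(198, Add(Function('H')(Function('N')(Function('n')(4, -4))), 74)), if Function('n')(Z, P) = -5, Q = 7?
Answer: Rational(819027, 56) ≈ 14625.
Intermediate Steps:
u = Rational(-1, 7) (u = Mul(-1, Pow(Add(1, 6), -1)) = Mul(-1, Pow(7, -1)) = Mul(-1, Rational(1, 7)) = Rational(-1, 7) ≈ -0.14286)
Function('H')(K) = Add(Rational(-1, 112), Mul(Rational(1, 16), K)) (Function('H')(K) = Mul(Add(K, Rational(-1, 7)), Pow(Add(7, 9), -1)) = Mul(Add(Rational(-1, 7), K), Pow(16, -1)) = Mul(Add(Rational(-1, 7), K), Rational(1, 16)) = Add(Rational(-1, 112), Mul(Rational(1, 16), K)))
Mul(198, Add(Function('H')(Function('N')(Function('n')(4, -4))), 74)) = Mul(198, Add(Add(Rational(-1, 112), Mul(Rational(1, 16), -2)), 74)) = Mul(198, Add(Add(Rational(-1, 112), Rational(-1, 8)), 74)) = Mul(198, Add(Rational(-15, 112), 74)) = Mul(198, Rational(8273, 112)) = Rational(819027, 56)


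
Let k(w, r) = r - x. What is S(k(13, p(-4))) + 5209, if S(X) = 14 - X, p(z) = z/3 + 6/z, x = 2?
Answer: 31367/6 ≈ 5227.8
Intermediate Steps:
p(z) = 6/z + z/3 (p(z) = z*(⅓) + 6/z = z/3 + 6/z = 6/z + z/3)
k(w, r) = -2 + r (k(w, r) = r - 1*2 = r - 2 = -2 + r)
S(k(13, p(-4))) + 5209 = (14 - (-2 + (6/(-4) + (⅓)*(-4)))) + 5209 = (14 - (-2 + (6*(-¼) - 4/3))) + 5209 = (14 - (-2 + (-3/2 - 4/3))) + 5209 = (14 - (-2 - 17/6)) + 5209 = (14 - 1*(-29/6)) + 5209 = (14 + 29/6) + 5209 = 113/6 + 5209 = 31367/6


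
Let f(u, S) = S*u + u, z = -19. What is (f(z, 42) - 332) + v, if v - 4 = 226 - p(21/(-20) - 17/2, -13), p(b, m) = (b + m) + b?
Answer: -8869/10 ≈ -886.90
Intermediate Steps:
f(u, S) = u + S*u
p(b, m) = m + 2*b
v = 2621/10 (v = 4 + (226 - (-13 + 2*(21/(-20) - 17/2))) = 4 + (226 - (-13 + 2*(21*(-1/20) - 17*½))) = 4 + (226 - (-13 + 2*(-21/20 - 17/2))) = 4 + (226 - (-13 + 2*(-191/20))) = 4 + (226 - (-13 - 191/10)) = 4 + (226 - 1*(-321/10)) = 4 + (226 + 321/10) = 4 + 2581/10 = 2621/10 ≈ 262.10)
(f(z, 42) - 332) + v = (-19*(1 + 42) - 332) + 2621/10 = (-19*43 - 332) + 2621/10 = (-817 - 332) + 2621/10 = -1149 + 2621/10 = -8869/10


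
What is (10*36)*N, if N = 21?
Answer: 7560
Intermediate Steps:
(10*36)*N = (10*36)*21 = 360*21 = 7560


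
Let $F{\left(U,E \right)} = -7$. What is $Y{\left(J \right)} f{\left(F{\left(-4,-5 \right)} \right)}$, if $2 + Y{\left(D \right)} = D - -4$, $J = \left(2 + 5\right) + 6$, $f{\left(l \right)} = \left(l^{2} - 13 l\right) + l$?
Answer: $1995$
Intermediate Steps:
$f{\left(l \right)} = l^{2} - 12 l$
$J = 13$ ($J = 7 + 6 = 13$)
$Y{\left(D \right)} = 2 + D$ ($Y{\left(D \right)} = -2 + \left(D - -4\right) = -2 + \left(D + 4\right) = -2 + \left(4 + D\right) = 2 + D$)
$Y{\left(J \right)} f{\left(F{\left(-4,-5 \right)} \right)} = \left(2 + 13\right) \left(- 7 \left(-12 - 7\right)\right) = 15 \left(\left(-7\right) \left(-19\right)\right) = 15 \cdot 133 = 1995$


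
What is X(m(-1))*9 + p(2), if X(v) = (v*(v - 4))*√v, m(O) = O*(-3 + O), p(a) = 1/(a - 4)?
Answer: -½ ≈ -0.50000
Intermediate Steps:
p(a) = 1/(-4 + a)
X(v) = v^(3/2)*(-4 + v) (X(v) = (v*(-4 + v))*√v = v^(3/2)*(-4 + v))
X(m(-1))*9 + p(2) = ((-(-3 - 1))^(3/2)*(-4 - (-3 - 1)))*9 + 1/(-4 + 2) = ((-1*(-4))^(3/2)*(-4 - 1*(-4)))*9 + 1/(-2) = (4^(3/2)*(-4 + 4))*9 - ½ = (8*0)*9 - ½ = 0*9 - ½ = 0 - ½ = -½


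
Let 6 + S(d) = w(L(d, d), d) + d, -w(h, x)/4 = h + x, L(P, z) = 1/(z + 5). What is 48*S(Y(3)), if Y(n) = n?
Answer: -744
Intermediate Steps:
L(P, z) = 1/(5 + z)
w(h, x) = -4*h - 4*x (w(h, x) = -4*(h + x) = -4*h - 4*x)
S(d) = -6 - 4/(5 + d) - 3*d (S(d) = -6 + ((-4/(5 + d) - 4*d) + d) = -6 + ((-4*d - 4/(5 + d)) + d) = -6 + (-4/(5 + d) - 3*d) = -6 - 4/(5 + d) - 3*d)
48*S(Y(3)) = 48*((-4 + 3*(-2 - 1*3)*(5 + 3))/(5 + 3)) = 48*((-4 + 3*(-2 - 3)*8)/8) = 48*((-4 + 3*(-5)*8)/8) = 48*((-4 - 120)/8) = 48*((⅛)*(-124)) = 48*(-31/2) = -744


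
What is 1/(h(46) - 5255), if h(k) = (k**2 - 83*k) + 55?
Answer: -1/6902 ≈ -0.00014489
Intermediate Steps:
h(k) = 55 + k**2 - 83*k
1/(h(46) - 5255) = 1/((55 + 46**2 - 83*46) - 5255) = 1/((55 + 2116 - 3818) - 5255) = 1/(-1647 - 5255) = 1/(-6902) = -1/6902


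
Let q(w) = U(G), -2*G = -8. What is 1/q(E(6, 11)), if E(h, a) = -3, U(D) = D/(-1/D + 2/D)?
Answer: 1/16 ≈ 0.062500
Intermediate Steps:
G = 4 (G = -1/2*(-8) = 4)
U(D) = D**2 (U(D) = D/(1/D) = D*D = D**2)
q(w) = 16 (q(w) = 4**2 = 16)
1/q(E(6, 11)) = 1/16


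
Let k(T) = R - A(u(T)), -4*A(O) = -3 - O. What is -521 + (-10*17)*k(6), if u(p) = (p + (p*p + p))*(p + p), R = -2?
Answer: 48853/2 ≈ 24427.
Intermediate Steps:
u(p) = 2*p*(p**2 + 2*p) (u(p) = (p + (p**2 + p))*(2*p) = (p + (p + p**2))*(2*p) = (p**2 + 2*p)*(2*p) = 2*p*(p**2 + 2*p))
A(O) = 3/4 + O/4 (A(O) = -(-3 - O)/4 = 3/4 + O/4)
k(T) = -11/4 - T**2*(2 + T)/2 (k(T) = -2 - (3/4 + (2*T**2*(2 + T))/4) = -2 - (3/4 + T**2*(2 + T)/2) = -2 + (-3/4 - T**2*(2 + T)/2) = -11/4 - T**2*(2 + T)/2)
-521 + (-10*17)*k(6) = -521 + (-10*17)*(-11/4 + (1/2)*6**2*(-2 - 1*6)) = -521 - 170*(-11/4 + (1/2)*36*(-2 - 6)) = -521 - 170*(-11/4 + (1/2)*36*(-8)) = -521 - 170*(-11/4 - 144) = -521 - 170*(-587/4) = -521 + 49895/2 = 48853/2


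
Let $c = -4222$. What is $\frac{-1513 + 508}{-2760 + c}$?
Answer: $\frac{1005}{6982} \approx 0.14394$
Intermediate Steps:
$\frac{-1513 + 508}{-2760 + c} = \frac{-1513 + 508}{-2760 - 4222} = - \frac{1005}{-6982} = \left(-1005\right) \left(- \frac{1}{6982}\right) = \frac{1005}{6982}$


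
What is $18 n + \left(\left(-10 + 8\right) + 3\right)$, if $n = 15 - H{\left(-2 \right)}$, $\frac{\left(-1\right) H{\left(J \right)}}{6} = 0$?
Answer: $271$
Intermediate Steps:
$H{\left(J \right)} = 0$ ($H{\left(J \right)} = \left(-6\right) 0 = 0$)
$n = 15$ ($n = 15 - 0 = 15 + 0 = 15$)
$18 n + \left(\left(-10 + 8\right) + 3\right) = 18 \cdot 15 + \left(\left(-10 + 8\right) + 3\right) = 270 + \left(-2 + 3\right) = 270 + 1 = 271$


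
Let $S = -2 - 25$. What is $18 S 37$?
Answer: $-17982$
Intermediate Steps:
$S = -27$ ($S = -2 - 25 = -27$)
$18 S 37 = 18 \left(-27\right) 37 = \left(-486\right) 37 = -17982$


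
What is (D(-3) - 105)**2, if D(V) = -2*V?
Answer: 9801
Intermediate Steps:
(D(-3) - 105)**2 = (-2*(-3) - 105)**2 = (6 - 105)**2 = (-99)**2 = 9801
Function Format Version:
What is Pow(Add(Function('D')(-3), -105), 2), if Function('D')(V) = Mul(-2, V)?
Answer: 9801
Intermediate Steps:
Pow(Add(Function('D')(-3), -105), 2) = Pow(Add(Mul(-2, -3), -105), 2) = Pow(Add(6, -105), 2) = Pow(-99, 2) = 9801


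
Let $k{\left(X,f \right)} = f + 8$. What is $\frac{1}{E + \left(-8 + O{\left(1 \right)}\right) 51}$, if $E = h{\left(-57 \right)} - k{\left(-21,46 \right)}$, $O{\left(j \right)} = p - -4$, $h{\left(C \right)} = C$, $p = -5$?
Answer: $- \frac{1}{570} \approx -0.0017544$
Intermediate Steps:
$k{\left(X,f \right)} = 8 + f$
$O{\left(j \right)} = -1$ ($O{\left(j \right)} = -5 - -4 = -5 + 4 = -1$)
$E = -111$ ($E = -57 - \left(8 + 46\right) = -57 - 54 = -111$)
$\frac{1}{E + \left(-8 + O{\left(1 \right)}\right) 51} = \frac{1}{-111 + \left(-8 - 1\right) 51} = \frac{1}{-111 - 459} = \frac{1}{-570} = - \frac{1}{570}$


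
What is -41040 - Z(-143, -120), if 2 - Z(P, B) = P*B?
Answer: -23882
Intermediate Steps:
Z(P, B) = 2 - B*P (Z(P, B) = 2 - P*B = 2 - B*P)
-41040 - Z(-143, -120) = -41040 - (2 - 1*(-120)*(-143)) = -41040 - (2 - 17160) = -41040 - 1*(-17158) = -41040 + 17158 = -23882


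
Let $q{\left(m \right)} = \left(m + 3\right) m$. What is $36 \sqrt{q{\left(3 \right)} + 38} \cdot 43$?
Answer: $3096 \sqrt{14} \approx 11584.0$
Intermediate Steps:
$q{\left(m \right)} = m \left(3 + m\right)$ ($q{\left(m \right)} = \left(3 + m\right) m = m \left(3 + m\right)$)
$36 \sqrt{q{\left(3 \right)} + 38} \cdot 43 = 36 \sqrt{3 \left(3 + 3\right) + 38} \cdot 43 = 36 \sqrt{3 \cdot 6 + 38} \cdot 43 = 36 \sqrt{18 + 38} \cdot 43 = 36 \sqrt{56} \cdot 43 = 36 \cdot 2 \sqrt{14} \cdot 43 = 72 \sqrt{14} \cdot 43 = 3096 \sqrt{14}$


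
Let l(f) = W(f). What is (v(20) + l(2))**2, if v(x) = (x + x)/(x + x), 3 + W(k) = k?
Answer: 0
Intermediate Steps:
W(k) = -3 + k
l(f) = -3 + f
v(x) = 1 (v(x) = (2*x)/((2*x)) = (2*x)*(1/(2*x)) = 1)
(v(20) + l(2))**2 = (1 + (-3 + 2))**2 = (1 - 1)**2 = 0**2 = 0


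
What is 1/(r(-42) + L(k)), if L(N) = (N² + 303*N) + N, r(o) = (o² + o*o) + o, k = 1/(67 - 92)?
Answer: 625/2171151 ≈ 0.00028787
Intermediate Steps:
k = -1/25 (k = 1/(-25) = -1/25 ≈ -0.040000)
r(o) = o + 2*o² (r(o) = (o² + o²) + o = 2*o² + o = o + 2*o²)
L(N) = N² + 304*N
1/(r(-42) + L(k)) = 1/(-42*(1 + 2*(-42)) - (304 - 1/25)/25) = 1/(-42*(1 - 84) - 1/25*7599/25) = 1/(-42*(-83) - 7599/625) = 1/(3486 - 7599/625) = 1/(2171151/625) = 625/2171151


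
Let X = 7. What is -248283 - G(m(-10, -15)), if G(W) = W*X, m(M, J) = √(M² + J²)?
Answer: -248283 - 35*√13 ≈ -2.4841e+5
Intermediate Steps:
m(M, J) = √(J² + M²)
G(W) = 7*W (G(W) = W*7 = 7*W)
-248283 - G(m(-10, -15)) = -248283 - 7*√((-15)² + (-10)²) = -248283 - 7*√(225 + 100) = -248283 - 7*√325 = -248283 - 7*5*√13 = -248283 - 35*√13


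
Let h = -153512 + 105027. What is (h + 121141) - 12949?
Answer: 59707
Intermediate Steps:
h = -48485
(h + 121141) - 12949 = (-48485 + 121141) - 12949 = 72656 - 12949 = 59707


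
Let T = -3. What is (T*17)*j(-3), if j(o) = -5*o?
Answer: -765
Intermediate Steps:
(T*17)*j(-3) = (-3*17)*(-5*(-3)) = -51*15 = -765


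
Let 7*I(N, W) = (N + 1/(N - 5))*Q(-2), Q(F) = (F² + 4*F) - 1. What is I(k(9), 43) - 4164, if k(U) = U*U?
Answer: -2246033/532 ≈ -4221.9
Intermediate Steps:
Q(F) = -1 + F² + 4*F
k(U) = U²
I(N, W) = -5*N/7 - 5/(7*(-5 + N)) (I(N, W) = ((N + 1/(N - 5))*(-1 + (-2)² + 4*(-2)))/7 = ((N + 1/(-5 + N))*(-1 + 4 - 8))/7 = ((N + 1/(-5 + N))*(-5))/7 = (-5*N - 5/(-5 + N))/7 = -5*N/7 - 5/(7*(-5 + N)))
I(k(9), 43) - 4164 = 5*(-1 - (9²)² + 5*9²)/(7*(-5 + 9²)) - 4164 = 5*(-1 - 1*81² + 5*81)/(7*(-5 + 81)) - 4164 = (5/7)*(-1 - 1*6561 + 405)/76 - 4164 = (5/7)*(1/76)*(-1 - 6561 + 405) - 4164 = (5/7)*(1/76)*(-6157) - 4164 = -30785/532 - 4164 = -2246033/532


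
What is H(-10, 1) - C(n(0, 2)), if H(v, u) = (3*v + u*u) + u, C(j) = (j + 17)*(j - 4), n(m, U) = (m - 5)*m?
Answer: 40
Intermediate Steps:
n(m, U) = m*(-5 + m) (n(m, U) = (-5 + m)*m = m*(-5 + m))
C(j) = (-4 + j)*(17 + j) (C(j) = (17 + j)*(-4 + j) = (-4 + j)*(17 + j))
H(v, u) = u + u² + 3*v (H(v, u) = (3*v + u²) + u = (u² + 3*v) + u = u + u² + 3*v)
H(-10, 1) - C(n(0, 2)) = (1 + 1² + 3*(-10)) - (-68 + (0*(-5 + 0))² + 13*(0*(-5 + 0))) = (1 + 1 - 30) - (-68 + (0*(-5))² + 13*(0*(-5))) = -28 - (-68 + 0² + 13*0) = -28 - (-68 + 0 + 0) = -28 - 1*(-68) = -28 + 68 = 40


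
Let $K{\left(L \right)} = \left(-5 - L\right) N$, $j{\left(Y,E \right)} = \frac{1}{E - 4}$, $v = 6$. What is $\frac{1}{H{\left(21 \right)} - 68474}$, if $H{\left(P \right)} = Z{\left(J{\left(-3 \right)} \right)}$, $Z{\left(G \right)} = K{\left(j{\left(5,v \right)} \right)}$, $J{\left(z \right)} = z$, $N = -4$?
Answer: $- \frac{1}{68452} \approx -1.4609 \cdot 10^{-5}$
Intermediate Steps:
$j{\left(Y,E \right)} = \frac{1}{-4 + E}$
$K{\left(L \right)} = 20 + 4 L$ ($K{\left(L \right)} = \left(-5 - L\right) \left(-4\right) = 20 + 4 L$)
$Z{\left(G \right)} = 22$ ($Z{\left(G \right)} = 20 + \frac{4}{-4 + 6} = 20 + \frac{4}{2} = 20 + 4 \cdot \frac{1}{2} = 20 + 2 = 22$)
$H{\left(P \right)} = 22$
$\frac{1}{H{\left(21 \right)} - 68474} = \frac{1}{22 - 68474} = \frac{1}{-68452} = - \frac{1}{68452}$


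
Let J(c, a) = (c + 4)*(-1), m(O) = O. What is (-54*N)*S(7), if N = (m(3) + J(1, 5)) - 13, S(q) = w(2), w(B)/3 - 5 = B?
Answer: 17010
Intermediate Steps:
w(B) = 15 + 3*B
S(q) = 21 (S(q) = 15 + 3*2 = 15 + 6 = 21)
J(c, a) = -4 - c (J(c, a) = (4 + c)*(-1) = -4 - c)
N = -15 (N = (3 + (-4 - 1*1)) - 13 = (3 + (-4 - 1)) - 13 = (3 - 5) - 13 = -2 - 13 = -15)
(-54*N)*S(7) = -54*(-15)*21 = 810*21 = 17010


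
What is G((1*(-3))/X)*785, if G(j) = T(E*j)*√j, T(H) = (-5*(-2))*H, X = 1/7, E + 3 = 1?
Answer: 329700*I*√21 ≈ 1.5109e+6*I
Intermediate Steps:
E = -2 (E = -3 + 1 = -2)
X = ⅐ ≈ 0.14286
T(H) = 10*H
G(j) = -20*j^(3/2) (G(j) = (10*(-2*j))*√j = (-20*j)*√j = -20*j^(3/2))
G((1*(-3))/X)*785 = -20*7*√7*(-3*I*√3)*785 = -20*(-21*I*√21)*785 = -(-420)*I*√21*785 = (420*I*√21)*785 = 329700*I*√21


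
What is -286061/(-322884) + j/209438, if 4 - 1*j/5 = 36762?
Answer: 284596679/33812089596 ≈ 0.0084170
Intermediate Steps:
j = -183790 (j = 20 - 5*36762 = 20 - 183810 = -183790)
-286061/(-322884) + j/209438 = -286061/(-322884) - 183790/209438 = -286061*(-1/322884) - 183790*1/209438 = 286061/322884 - 91895/104719 = 284596679/33812089596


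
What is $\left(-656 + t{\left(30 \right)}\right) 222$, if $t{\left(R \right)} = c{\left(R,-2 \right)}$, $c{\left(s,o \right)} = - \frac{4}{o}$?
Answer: $-145188$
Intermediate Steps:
$t{\left(R \right)} = 2$ ($t{\left(R \right)} = - \frac{4}{-2} = \left(-4\right) \left(- \frac{1}{2}\right) = 2$)
$\left(-656 + t{\left(30 \right)}\right) 222 = \left(-656 + 2\right) 222 = \left(-654\right) 222 = -145188$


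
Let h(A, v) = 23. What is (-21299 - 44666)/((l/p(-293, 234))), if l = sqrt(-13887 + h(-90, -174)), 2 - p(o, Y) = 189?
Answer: -12335455*I*sqrt(3466)/6932 ≈ -1.0476e+5*I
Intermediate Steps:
p(o, Y) = -187 (p(o, Y) = 2 - 1*189 = 2 - 189 = -187)
l = 2*I*sqrt(3466) (l = sqrt(-13887 + 23) = sqrt(-13864) = 2*I*sqrt(3466) ≈ 117.75*I)
(-21299 - 44666)/((l/p(-293, 234))) = (-21299 - 44666)/(((2*I*sqrt(3466))/(-187))) = -65965*187*I*sqrt(3466)/6932 = -12335455*I*sqrt(3466)/6932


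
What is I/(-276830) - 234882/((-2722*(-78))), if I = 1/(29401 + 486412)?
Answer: -1397474624556379/1263213964396735 ≈ -1.1063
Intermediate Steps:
I = 1/515813 ≈ 1.9387e-6
I/(-276830) - 234882/((-2722*(-78))) = (1/515813)/(-276830) - 234882/((-2722*(-78))) = (1/515813)*(-1/276830) - 234882/212316 = -1/142792512790 - 234882*1/212316 = -1/142792512790 - 39147/35386 = -1397474624556379/1263213964396735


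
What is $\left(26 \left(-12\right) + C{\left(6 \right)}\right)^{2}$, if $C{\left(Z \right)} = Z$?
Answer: $93636$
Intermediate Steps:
$\left(26 \left(-12\right) + C{\left(6 \right)}\right)^{2} = \left(26 \left(-12\right) + 6\right)^{2} = \left(-312 + 6\right)^{2} = \left(-306\right)^{2} = 93636$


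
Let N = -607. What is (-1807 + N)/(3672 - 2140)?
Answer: -1207/766 ≈ -1.5757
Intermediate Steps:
(-1807 + N)/(3672 - 2140) = (-1807 - 607)/(3672 - 2140) = -2414/1532 = -2414*1/1532 = -1207/766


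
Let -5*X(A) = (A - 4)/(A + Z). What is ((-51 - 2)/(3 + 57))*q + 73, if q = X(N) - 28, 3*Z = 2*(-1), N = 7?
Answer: 557557/5700 ≈ 97.817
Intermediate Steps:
Z = -⅔ (Z = (2*(-1))/3 = (⅓)*(-2) = -⅔ ≈ -0.66667)
X(A) = -(-4 + A)/(5*(-⅔ + A)) (X(A) = -(A - 4)/(5*(A - ⅔)) = -(-4 + A)/(5*(-⅔ + A)))
q = -2669/95 (q = 3*(4 - 1*7)/(5*(-2 + 3*7)) - 28 = 3*(4 - 7)/(5*(-2 + 21)) - 28 = (⅗)*(-3)/19 - 28 = (⅗)*(1/19)*(-3) - 28 = -9/95 - 28 = -2669/95 ≈ -28.095)
((-51 - 2)/(3 + 57))*q + 73 = ((-51 - 2)/(3 + 57))*(-2669/95) + 73 = -53/60*(-2669/95) + 73 = 141457/5700 + 73 = 557557/5700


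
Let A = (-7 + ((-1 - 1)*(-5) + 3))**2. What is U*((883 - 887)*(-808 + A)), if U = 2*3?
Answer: 18528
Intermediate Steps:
A = 36 (A = (-7 + (-2*(-5) + 3))**2 = (-7 + (10 + 3))**2 = (-7 + 13)**2 = 6**2 = 36)
U = 6
U*((883 - 887)*(-808 + A)) = 6*((883 - 887)*(-808 + 36)) = 6*(-4*(-772)) = 6*3088 = 18528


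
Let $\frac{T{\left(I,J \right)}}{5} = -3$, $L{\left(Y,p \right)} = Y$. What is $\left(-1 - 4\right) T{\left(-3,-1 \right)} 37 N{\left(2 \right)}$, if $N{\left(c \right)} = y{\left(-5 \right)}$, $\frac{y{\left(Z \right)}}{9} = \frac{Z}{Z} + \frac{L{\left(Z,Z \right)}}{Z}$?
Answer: $49950$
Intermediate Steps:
$T{\left(I,J \right)} = -15$ ($T{\left(I,J \right)} = 5 \left(-3\right) = -15$)
$y{\left(Z \right)} = 18$ ($y{\left(Z \right)} = 9 \left(\frac{Z}{Z} + \frac{Z}{Z}\right) = 9 \left(1 + 1\right) = 9 \cdot 2 = 18$)
$N{\left(c \right)} = 18$
$\left(-1 - 4\right) T{\left(-3,-1 \right)} 37 N{\left(2 \right)} = \left(-1 - 4\right) \left(-15\right) 37 \cdot 18 = \left(-5\right) \left(-15\right) 37 \cdot 18 = 75 \cdot 37 \cdot 18 = 2775 \cdot 18 = 49950$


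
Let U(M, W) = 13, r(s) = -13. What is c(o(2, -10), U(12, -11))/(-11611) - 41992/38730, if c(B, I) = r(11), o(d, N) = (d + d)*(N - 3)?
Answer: -243532811/224847015 ≈ -1.0831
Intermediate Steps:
o(d, N) = 2*d*(-3 + N) (o(d, N) = (2*d)*(-3 + N) = 2*d*(-3 + N))
c(B, I) = -13
c(o(2, -10), U(12, -11))/(-11611) - 41992/38730 = -13/(-11611) - 41992/38730 = -13*(-1/11611) - 41992*1/38730 = 13/11611 - 20996/19365 = -243532811/224847015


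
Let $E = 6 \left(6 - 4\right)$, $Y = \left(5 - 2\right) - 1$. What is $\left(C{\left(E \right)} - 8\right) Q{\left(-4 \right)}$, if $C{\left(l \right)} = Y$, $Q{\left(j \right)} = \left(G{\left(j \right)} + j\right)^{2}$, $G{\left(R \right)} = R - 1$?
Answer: $-486$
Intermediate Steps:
$G{\left(R \right)} = -1 + R$ ($G{\left(R \right)} = R - 1 = -1 + R$)
$Q{\left(j \right)} = \left(-1 + 2 j\right)^{2}$ ($Q{\left(j \right)} = \left(\left(-1 + j\right) + j\right)^{2} = \left(-1 + 2 j\right)^{2}$)
$Y = 2$ ($Y = 3 - 1 = 2$)
$E = 12$ ($E = 6 \cdot 2 = 12$)
$C{\left(l \right)} = 2$
$\left(C{\left(E \right)} - 8\right) Q{\left(-4 \right)} = \left(2 - 8\right) \left(-1 + 2 \left(-4\right)\right)^{2} = - 6 \left(-1 - 8\right)^{2} = - 6 \left(-9\right)^{2} = \left(-6\right) 81 = -486$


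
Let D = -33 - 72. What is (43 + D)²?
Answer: 3844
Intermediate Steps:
D = -105
(43 + D)² = (43 - 105)² = (-62)² = 3844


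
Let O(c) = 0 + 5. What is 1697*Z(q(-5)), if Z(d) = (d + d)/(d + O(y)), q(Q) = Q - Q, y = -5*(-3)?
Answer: 0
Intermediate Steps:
y = 15
O(c) = 5
q(Q) = 0
Z(d) = 2*d/(5 + d) (Z(d) = (d + d)/(d + 5) = (2*d)/(5 + d) = 2*d/(5 + d))
1697*Z(q(-5)) = 1697*(2*0/(5 + 0)) = 1697*(2*0/5) = 1697*(2*0*(1/5)) = 1697*0 = 0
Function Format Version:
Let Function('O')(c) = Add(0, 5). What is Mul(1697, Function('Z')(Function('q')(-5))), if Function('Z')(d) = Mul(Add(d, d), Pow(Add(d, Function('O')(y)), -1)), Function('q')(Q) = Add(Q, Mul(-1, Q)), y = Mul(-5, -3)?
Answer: 0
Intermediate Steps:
y = 15
Function('O')(c) = 5
Function('q')(Q) = 0
Function('Z')(d) = Mul(2, d, Pow(Add(5, d), -1)) (Function('Z')(d) = Mul(Add(d, d), Pow(Add(d, 5), -1)) = Mul(Mul(2, d), Pow(Add(5, d), -1)) = Mul(2, d, Pow(Add(5, d), -1)))
Mul(1697, Function('Z')(Function('q')(-5))) = Mul(1697, Mul(2, 0, Pow(Add(5, 0), -1))) = Mul(1697, Mul(2, 0, Pow(5, -1))) = Mul(1697, Mul(2, 0, Rational(1, 5))) = Mul(1697, 0) = 0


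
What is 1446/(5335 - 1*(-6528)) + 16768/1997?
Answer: 201806446/23690411 ≈ 8.5185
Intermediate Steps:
1446/(5335 - 1*(-6528)) + 16768/1997 = 1446/(5335 + 6528) + 16768*(1/1997) = 1446/11863 + 16768/1997 = 201806446/23690411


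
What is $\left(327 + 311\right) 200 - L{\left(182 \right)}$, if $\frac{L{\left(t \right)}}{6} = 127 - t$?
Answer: $127930$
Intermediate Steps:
$L{\left(t \right)} = 762 - 6 t$ ($L{\left(t \right)} = 6 \left(127 - t\right) = 762 - 6 t$)
$\left(327 + 311\right) 200 - L{\left(182 \right)} = \left(327 + 311\right) 200 - \left(762 - 1092\right) = 638 \cdot 200 - \left(762 - 1092\right) = 127600 - -330 = 127600 + 330 = 127930$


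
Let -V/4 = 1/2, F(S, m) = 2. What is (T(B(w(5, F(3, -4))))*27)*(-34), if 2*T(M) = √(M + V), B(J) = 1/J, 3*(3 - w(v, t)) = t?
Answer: -459*I*√77/7 ≈ -575.39*I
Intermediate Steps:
w(v, t) = 3 - t/3
V = -2 (V = -4/2 = -4*½ = -2)
T(M) = √(-2 + M)/2 (T(M) = √(M - 2)/2 = √(-2 + M)/2)
(T(B(w(5, F(3, -4))))*27)*(-34) = ((√(-2 + 1/(3 - ⅓*2))/2)*27)*(-34) = ((√(-2 + 1/(3 - ⅔))/2)*27)*(-34) = ((√(-2 + 1/(7/3))/2)*27)*(-34) = ((√(-2 + 3/7)/2)*27)*(-34) = ((√(-11/7)/2)*27)*(-34) = (((I*√77/7)/2)*27)*(-34) = ((I*√77/14)*27)*(-34) = (27*I*√77/14)*(-34) = -459*I*√77/7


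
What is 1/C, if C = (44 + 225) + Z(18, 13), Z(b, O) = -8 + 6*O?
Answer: 1/339 ≈ 0.0029499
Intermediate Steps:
C = 339 (C = (44 + 225) + (-8 + 6*13) = 269 + (-8 + 78) = 269 + 70 = 339)
1/C = 1/339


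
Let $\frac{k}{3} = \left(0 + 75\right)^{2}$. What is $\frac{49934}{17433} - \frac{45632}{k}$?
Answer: $\frac{5237066}{32686875} \approx 0.16022$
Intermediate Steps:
$k = 16875$ ($k = 3 \left(0 + 75\right)^{2} = 3 \cdot 75^{2} = 3 \cdot 5625 = 16875$)
$\frac{49934}{17433} - \frac{45632}{k} = \frac{49934}{17433} - \frac{45632}{16875} = \frac{5237066}{32686875}$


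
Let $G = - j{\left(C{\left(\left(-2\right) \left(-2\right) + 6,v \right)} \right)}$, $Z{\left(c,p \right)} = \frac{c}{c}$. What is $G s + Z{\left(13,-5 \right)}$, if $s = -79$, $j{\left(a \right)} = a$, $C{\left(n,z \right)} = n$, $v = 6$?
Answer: $791$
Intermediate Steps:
$Z{\left(c,p \right)} = 1$
$G = -10$ ($G = - (\left(-2\right) \left(-2\right) + 6) = - (4 + 6) = \left(-1\right) 10 = -10$)
$G s + Z{\left(13,-5 \right)} = \left(-10\right) \left(-79\right) + 1 = 790 + 1 = 791$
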